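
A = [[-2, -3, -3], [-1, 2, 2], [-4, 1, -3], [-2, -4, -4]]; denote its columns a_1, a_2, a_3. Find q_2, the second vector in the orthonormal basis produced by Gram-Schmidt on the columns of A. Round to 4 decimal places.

q_2 = (-0.4505, 0.4429, 0.4353, -0.6414)

a_1 = (-2, -1, -4, -2); ‖a_1‖ = 5.0000, so q_1 = (-0.4000, -0.2000, -0.8000, -0.4000).
q_1·a_2 = (-0.4000)·(-3) + (-0.2000)·2 + (-0.8000)·1 + (-0.4000)·(-4) = 1.6000.
u_2 = a_2 − 1.6000·q_1 = (-2.3600, 2.3200, 2.2800, -3.3600).
‖u_2‖ = 5.2383, so q_2 = (-0.4505, 0.4429, 0.4353, -0.6414).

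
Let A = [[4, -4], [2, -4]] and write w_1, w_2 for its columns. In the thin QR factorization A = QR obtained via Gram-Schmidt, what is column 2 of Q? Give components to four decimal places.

q_2 = (0.4472, -0.8944)

w_1 = (4, 2); ‖w_1‖ = 4.4721, so q_1 = (0.8944, 0.4472).
q_1·w_2 = 0.8944·(-4) + 0.4472·(-4) = -5.3666.
u_2 = w_2 + 5.3666·q_1 = (0.8000, -1.6000).
‖u_2‖ = 1.7889, so q_2 = (0.4472, -0.8944).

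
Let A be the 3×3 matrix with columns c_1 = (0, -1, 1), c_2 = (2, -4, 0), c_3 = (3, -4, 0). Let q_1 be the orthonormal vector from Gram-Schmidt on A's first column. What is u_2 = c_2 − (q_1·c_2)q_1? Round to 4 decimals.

u_2 = (2.0000, -2.0000, -2.0000)

c_1 = (0, -1, 1); ‖c_1‖ = 1.4142, so q_1 = (0.0000, -0.7071, 0.7071).
q_1·c_2 = 0.0000·2 + (-0.7071)·(-4) + 0.7071·0 = 2.8284.
u_2 = c_2 − 2.8284·q_1 = (2.0000, -2.0000, -2.0000).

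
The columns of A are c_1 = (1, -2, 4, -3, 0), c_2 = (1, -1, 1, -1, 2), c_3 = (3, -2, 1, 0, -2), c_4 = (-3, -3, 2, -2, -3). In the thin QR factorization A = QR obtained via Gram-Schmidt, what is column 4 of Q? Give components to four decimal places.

e_4 = (-0.4754, -0.8300, -0.2903, 0.0078, -0.0282)

e_1 = c_1/‖c_1‖ = (1, -2, 4, -3, 0)/5.4772 = (0.1826, -0.3651, 0.7303, -0.5477, 0.0000).
r_{12} = e_1·c_2 = 1.8257.
u_2 = c_2 − 1.8257·e_1 = (0.6667, -0.3333, -0.3333, 0.0000, 2.0000).
‖u_2‖ = 2.1602, so e_2 = (0.3086, -0.1543, -0.1543, 0.0000, 0.9258).
r_{13} = e_1·c_3 = 2.0083; r_{23} = e_2·c_3 = -0.7715.
u_3 = c_3 − 2.0083·e_1 + 0.7715·e_2 = (2.8714, -1.3857, -0.5857, 1.1000, -1.2857).
‖u_3‖ = 3.6567, so e_3 = (0.7853, -0.3790, -0.1602, 0.3008, -0.3516).
r_{14} = e_1·c_4 = 3.1038; r_{24} = e_2·c_4 = -3.5490; r_{34} = e_3·c_4 = -1.0861.
u_4 = c_4 − 3.1038·e_1 + 3.5490·e_2 + 1.0861·e_3 = (-1.6186, -2.8259, -0.9882, 0.0267, -0.0962).
‖u_4‖ = 3.4047, so e_4 = (-0.4754, -0.8300, -0.2903, 0.0078, -0.0282).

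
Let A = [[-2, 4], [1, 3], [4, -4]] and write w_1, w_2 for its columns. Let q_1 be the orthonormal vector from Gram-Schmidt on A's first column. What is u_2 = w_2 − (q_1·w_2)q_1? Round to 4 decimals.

w_1 = (-2, 1, 4); ‖w_1‖ = 4.5826, so q_1 = (-0.4364, 0.2182, 0.8729).
q_1·w_2 = (-0.4364)·4 + 0.2182·3 + 0.8729·(-4) = -4.5826.
u_2 = w_2 + 4.5826·q_1 = (2.0000, 4.0000, 0.0000).

u_2 = (2.0000, 4.0000, 0.0000)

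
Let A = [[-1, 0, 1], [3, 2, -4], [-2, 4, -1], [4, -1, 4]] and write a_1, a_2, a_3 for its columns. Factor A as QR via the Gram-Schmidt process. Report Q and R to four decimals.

e_1 = a_1/‖a_1‖ = (-1, 3, -2, 4)/5.4772 = (-0.1826, 0.5477, -0.3651, 0.7303).
r_{12} = e_1·a_2 = -1.0954.
u_2 = a_2 + 1.0954·e_1 = (-0.2000, 2.6000, 3.6000, -0.2000).
‖u_2‖ = 4.4497, so e_2 = (-0.0449, 0.5843, 0.8090, -0.0449).
r_{13} = e_1·a_3 = 0.9129; r_{23} = e_2·a_3 = -3.3710.
u_3 = a_3 − 0.9129·e_1 + 3.3710·e_2 = (1.0152, -2.5303, 2.0606, 3.1818).
‖u_3‖ = 4.6694, so e_3 = (0.2174, -0.5419, 0.4413, 0.6814).

Q = [[-0.1826, -0.0449, 0.2174], [0.5477, 0.5843, -0.5419], [-0.3651, 0.8090, 0.4413], [0.7303, -0.0449, 0.6814]], R = [[5.4772, -1.0954, 0.9129], [0.0000, 4.4497, -3.3710], [0.0000, 0.0000, 4.6694]]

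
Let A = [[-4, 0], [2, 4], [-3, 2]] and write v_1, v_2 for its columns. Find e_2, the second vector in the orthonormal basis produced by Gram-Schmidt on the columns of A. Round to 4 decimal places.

v_1 = (-4, 2, -3); ‖v_1‖ = 5.3852, so e_1 = (-0.7428, 0.3714, -0.5571).
e_1·v_2 = (-0.7428)·0 + 0.3714·4 + (-0.5571)·2 = 0.3714.
u_2 = v_2 − 0.3714·e_1 = (0.2759, 3.8621, 2.2069).
‖u_2‖ = 4.4567, so e_2 = (0.0619, 0.8666, 0.4952).

e_2 = (0.0619, 0.8666, 0.4952)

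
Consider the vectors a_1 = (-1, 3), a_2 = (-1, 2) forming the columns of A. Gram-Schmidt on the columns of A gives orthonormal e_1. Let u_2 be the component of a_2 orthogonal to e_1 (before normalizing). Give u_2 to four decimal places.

a_1 = (-1, 3); ‖a_1‖ = 3.1623, so e_1 = (-0.3162, 0.9487).
e_1·a_2 = (-0.3162)·(-1) + 0.9487·2 = 2.2136.
u_2 = a_2 − 2.2136·e_1 = (-0.3000, -0.1000).

u_2 = (-0.3000, -0.1000)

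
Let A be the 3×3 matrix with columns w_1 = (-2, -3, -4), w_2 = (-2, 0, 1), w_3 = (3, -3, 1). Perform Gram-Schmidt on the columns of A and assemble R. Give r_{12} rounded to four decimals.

w_1 = (-2, -3, -4); ‖w_1‖ = 5.3852, so e_1 = (-0.3714, -0.5571, -0.7428).
r_{12} = e_1·w_2 = 0.0000.

r_{12} = 0.0000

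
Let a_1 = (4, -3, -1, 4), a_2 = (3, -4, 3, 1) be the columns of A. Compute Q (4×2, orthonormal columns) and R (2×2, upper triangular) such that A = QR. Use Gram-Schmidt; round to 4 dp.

Q = [[0.6172, 0.1380], [-0.4629, -0.4937], [-0.1543, 0.8015], [0.6172, -0.3079]], R = [[6.4807, 3.8576], [0.0000, 4.4854]]

a_1 = (4, -3, -1, 4); ‖a_1‖ = 6.4807, so q_1 = (0.6172, -0.4629, -0.1543, 0.6172).
q_1·a_2 = 0.6172·3 + (-0.4629)·(-4) + (-0.1543)·3 + 0.6172·1 = 3.8576.
u_2 = a_2 − 3.8576·q_1 = (0.6190, -2.2143, 3.5952, -1.3810).
‖u_2‖ = 4.4854, so q_2 = (0.1380, -0.4937, 0.8015, -0.3079).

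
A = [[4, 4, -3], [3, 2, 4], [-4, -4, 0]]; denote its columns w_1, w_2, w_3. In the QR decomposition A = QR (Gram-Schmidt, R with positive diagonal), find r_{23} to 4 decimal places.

e_1 = w_1/‖w_1‖ = (4, 3, -4)/6.4031 = (0.6247, 0.4685, -0.6247).
r_{12} = e_1·w_2 = 5.9346.
u_2 = w_2 − 5.9346·e_1 = (0.2927, -0.7805, -0.2927).
‖u_2‖ = 0.8835, so e_2 = (0.3313, -0.8835, -0.3313).
r_{23} = e_2·w_3 = -4.5277.

r_{23} = -4.5277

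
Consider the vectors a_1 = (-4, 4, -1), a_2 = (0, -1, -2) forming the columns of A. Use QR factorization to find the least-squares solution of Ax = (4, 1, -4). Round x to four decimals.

x = (-0.1615, 1.3354)

a_1 = (-4, 4, -1); ‖a_1‖ = 5.7446, so q_1 = (-0.6963, 0.6963, -0.1741).
q_1·a_2 = (-0.6963)·0 + 0.6963·(-1) + (-0.1741)·(-2) = -0.3482.
u_2 = a_2 + 0.3482·q_1 = (-0.2424, -0.7576, -2.0606).
‖u_2‖ = 2.2088, so q_2 = (-0.1098, -0.3430, -0.9329).
Qᵀb = (-1.3926, 2.9496).
Back-substitute: x_2 = 2.9496/2.2088 = 1.3354.
x_1 = (-1.3926 + 0.3482·1.3354)/5.7446 = -0.1615.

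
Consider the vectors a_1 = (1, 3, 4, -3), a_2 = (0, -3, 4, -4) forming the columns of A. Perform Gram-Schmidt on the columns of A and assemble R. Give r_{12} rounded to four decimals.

a_1 = (1, 3, 4, -3); ‖a_1‖ = 5.9161, so e_1 = (0.1690, 0.5071, 0.6761, -0.5071).
r_{12} = e_1·a_2 = 3.2116.

r_{12} = 3.2116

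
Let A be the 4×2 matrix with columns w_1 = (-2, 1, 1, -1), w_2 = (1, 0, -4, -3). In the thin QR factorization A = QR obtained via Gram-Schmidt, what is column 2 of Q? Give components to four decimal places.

q_2 = (0.0287, 0.0862, -0.7184, -0.6897)

w_1 = (-2, 1, 1, -1); ‖w_1‖ = 2.6458, so q_1 = (-0.7559, 0.3780, 0.3780, -0.3780).
q_1·w_2 = (-0.7559)·1 + 0.3780·0 + 0.3780·(-4) + (-0.3780)·(-3) = -1.1339.
u_2 = w_2 + 1.1339·q_1 = (0.1429, 0.4286, -3.5714, -3.4286).
‖u_2‖ = 4.9713, so q_2 = (0.0287, 0.0862, -0.7184, -0.6897).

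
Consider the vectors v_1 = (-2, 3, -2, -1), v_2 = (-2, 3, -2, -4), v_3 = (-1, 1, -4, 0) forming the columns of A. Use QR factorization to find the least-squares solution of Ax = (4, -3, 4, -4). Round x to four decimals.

x = (-2.8029, 1.7007, -0.4818)

v_1 = (-2, 3, -2, -1); ‖v_1‖ = 4.2426, so q_1 = (-0.4714, 0.7071, -0.4714, -0.2357).
q_1·v_2 = (-0.4714)·(-2) + 0.7071·3 + (-0.4714)·(-2) + (-0.2357)·(-4) = 4.9497.
u_2 = v_2 − 4.9497·q_1 = (0.3333, -0.5000, 0.3333, -2.8333).
‖u_2‖ = 2.9155, so q_2 = (0.1143, -0.1715, 0.1143, -0.9718).
q_1·v_3 = (-0.4714)·(-1) + 0.7071·1 + (-0.4714)·(-4) + (-0.2357)·0 = 3.0641; q_2·v_3 = 0.1143·(-1) + (-0.1715)·1 + 0.1143·(-4) + (-0.9718)·0 = -0.7432.
u_3 = v_3 − 3.0641·q_1 + 0.7432·q_2 = (0.5294, -1.2941, -2.4706, 0.0000).
‖u_3‖ = 2.8388, so q_3 = (0.1865, -0.4559, -0.8703, 0.0000).
Qᵀb = (-4.9497, 5.3165, -1.3676).
Back-substitute: x_3 = -1.3676/2.8388 = -0.4818.
x_2 = (5.3165 + 0.7432·(-0.4818))/2.9155 = 1.7007.
x_1 = (-4.9497 − 4.9497·1.7007 − 3.0641·(-0.4818))/4.2426 = -2.8029.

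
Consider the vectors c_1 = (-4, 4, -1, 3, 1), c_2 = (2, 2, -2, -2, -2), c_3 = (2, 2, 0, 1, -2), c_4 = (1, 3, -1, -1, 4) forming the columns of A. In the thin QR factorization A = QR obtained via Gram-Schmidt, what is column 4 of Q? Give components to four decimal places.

q_4 = (0.4777, 0.3514, 0.0972, -0.0648, 0.7967)

q_1 = c_1/‖c_1‖ = (-4, 4, -1, 3, 1)/6.5574 = (-0.6100, 0.6100, -0.1525, 0.4575, 0.1525).
r_{12} = q_1·c_2 = -0.9150.
u_2 = c_2 + 0.9150·q_1 = (1.4419, 2.5581, -2.1395, -1.5814, -1.8605).
‖u_2‖ = 4.3775, so q_2 = (0.3294, 0.5844, -0.4888, -0.3613, -0.4250).
r_{13} = q_1·c_3 = 0.1525; r_{23} = q_2·c_3 = 2.3163.
u_3 = c_3 − 0.1525·q_1 − 2.3163·q_2 = (1.3301, 0.5534, 1.1553, 1.7670, -1.0388).
‖u_3‖ = 2.7589, so q_3 = (0.4821, 0.2006, 0.4188, 0.6405, -0.3765).
r_{14} = q_1·c_4 = 1.5250; r_{24} = q_2·c_4 = 1.2325; r_{34} = q_3·c_4 = -1.4815.
u_4 = c_4 − 1.5250·q_1 − 1.2325·q_2 + 1.4815·q_3 = (2.2385, 1.6467, 0.4554, -0.3036, 3.7334).
‖u_4‖ = 4.6862, so q_4 = (0.4777, 0.3514, 0.0972, -0.0648, 0.7967).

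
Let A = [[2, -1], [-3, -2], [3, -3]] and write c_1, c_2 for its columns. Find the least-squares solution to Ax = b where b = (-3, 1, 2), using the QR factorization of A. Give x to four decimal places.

x = (-0.2367, -0.4417)

c_1 = (2, -3, 3); ‖c_1‖ = 4.6904, so e_1 = (0.4264, -0.6396, 0.6396).
e_1·c_2 = 0.4264·(-1) + (-0.6396)·(-2) + 0.6396·(-3) = -1.0660.
u_2 = c_2 + 1.0660·e_1 = (-0.5455, -2.6818, -2.3182).
‖u_2‖ = 3.5866, so e_2 = (-0.1521, -0.7477, -0.6463).
Qᵀb = (-0.6396, -1.5842).
Back-substitute: x_2 = -1.5842/3.5866 = -0.4417.
x_1 = (-0.6396 + 1.0660·(-0.4417))/4.6904 = -0.2367.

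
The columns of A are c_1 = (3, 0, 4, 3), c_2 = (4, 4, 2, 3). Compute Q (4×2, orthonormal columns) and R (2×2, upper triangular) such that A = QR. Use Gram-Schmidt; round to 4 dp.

Q = [[0.5145, 0.3201], [0.0000, 0.8886], [0.6860, -0.3136], [0.5145, 0.0980]], R = [[5.8310, 4.9735], [0.0000, 4.5016]]

q_1 = c_1/‖c_1‖ = (3, 0, 4, 3)/5.8310 = (0.5145, 0.0000, 0.6860, 0.5145).
r_{12} = q_1·c_2 = 4.9735.
u_2 = c_2 − 4.9735·q_1 = (1.4412, 4.0000, -1.4118, 0.4412).
‖u_2‖ = 4.5016, so q_2 = (0.3201, 0.8886, -0.3136, 0.0980).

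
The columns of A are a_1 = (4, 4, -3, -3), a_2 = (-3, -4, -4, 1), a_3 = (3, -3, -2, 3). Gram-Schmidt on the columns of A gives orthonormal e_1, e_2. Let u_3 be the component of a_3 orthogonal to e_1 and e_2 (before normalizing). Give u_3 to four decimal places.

e_1 = a_1/‖a_1‖ = (4, 4, -3, -3)/7.0711 = (0.5657, 0.5657, -0.4243, -0.4243).
r_{12} = e_1·a_2 = -2.6870.
u_2 = a_2 + 2.6870·e_1 = (-1.4800, -2.4800, -5.1400, -0.1400).
‖u_2‖ = 5.8975, so e_2 = (-0.2510, -0.4205, -0.8716, -0.0237).
r_{13} = e_1·a_3 = -0.4243; r_{23} = e_2·a_3 = 2.1806.
u_3 = a_3 + 0.4243·e_1 − 2.1806·e_2 = (3.7872, -1.8430, -0.2795, 2.8718).

u_3 = (3.7872, -1.8430, -0.2795, 2.8718)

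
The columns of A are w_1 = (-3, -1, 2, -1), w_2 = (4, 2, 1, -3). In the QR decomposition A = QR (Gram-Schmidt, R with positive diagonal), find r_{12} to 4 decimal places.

r_{12} = -2.3238

w_1 = (-3, -1, 2, -1); ‖w_1‖ = 3.8730, so e_1 = (-0.7746, -0.2582, 0.5164, -0.2582).
r_{12} = e_1·w_2 = -2.3238.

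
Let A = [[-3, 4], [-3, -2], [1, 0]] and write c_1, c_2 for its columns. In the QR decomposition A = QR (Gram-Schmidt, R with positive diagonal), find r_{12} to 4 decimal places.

c_1 = (-3, -3, 1); ‖c_1‖ = 4.3589, so e_1 = (-0.6882, -0.6882, 0.2294).
r_{12} = e_1·c_2 = -1.3765.

r_{12} = -1.3765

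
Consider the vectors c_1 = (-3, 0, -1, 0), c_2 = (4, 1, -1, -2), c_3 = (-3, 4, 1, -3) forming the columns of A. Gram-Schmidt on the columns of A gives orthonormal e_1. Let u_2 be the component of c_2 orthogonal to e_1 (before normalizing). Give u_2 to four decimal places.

c_1 = (-3, 0, -1, 0); ‖c_1‖ = 3.1623, so e_1 = (-0.9487, 0.0000, -0.3162, 0.0000).
e_1·c_2 = (-0.9487)·4 + 0.0000·1 + (-0.3162)·(-1) + 0.0000·(-2) = -3.4785.
u_2 = c_2 + 3.4785·e_1 = (0.7000, 1.0000, -2.1000, -2.0000).

u_2 = (0.7000, 1.0000, -2.1000, -2.0000)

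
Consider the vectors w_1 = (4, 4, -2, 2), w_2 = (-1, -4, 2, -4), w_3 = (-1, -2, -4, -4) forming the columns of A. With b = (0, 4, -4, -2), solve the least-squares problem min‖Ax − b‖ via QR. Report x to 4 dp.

w_1 = (4, 4, -2, 2); ‖w_1‖ = 6.3246, so e_1 = (0.6325, 0.6325, -0.3162, 0.3162).
e_1·w_2 = 0.6325·(-1) + 0.6325·(-4) + (-0.3162)·2 + 0.3162·(-4) = -5.0596.
u_2 = w_2 + 5.0596·e_1 = (2.2000, -0.8000, 0.4000, -2.4000).
‖u_2‖ = 3.3764, so e_2 = (0.6516, -0.2369, 0.1185, -0.7108).
e_1·w_3 = 0.6325·(-1) + 0.6325·(-2) + (-0.3162)·(-4) + 0.3162·(-4) = -1.8974; e_2·w_3 = 0.6516·(-1) + (-0.2369)·(-2) + 0.1185·(-4) + (-0.7108)·(-4) = 2.1917.
u_3 = w_3 + 1.8974·e_1 − 2.1917·e_2 = (-1.2281, -0.2807, -4.8596, -1.8421).
‖u_3‖ = 5.3476, so e_3 = (-0.2297, -0.0525, -0.9088, -0.3445).
Qᵀb = (3.1623, 0.0000, 4.1140).
Back-substitute: x_3 = 4.1140/5.3476 = 0.7693.
x_2 = (0.0000 − 2.1917·0.7693)/3.3764 = -0.4994.
x_1 = (3.1623 + 5.0596·(-0.4994) + 1.8974·0.7693)/6.3246 = 0.3313.

x = (0.3313, -0.4994, 0.7693)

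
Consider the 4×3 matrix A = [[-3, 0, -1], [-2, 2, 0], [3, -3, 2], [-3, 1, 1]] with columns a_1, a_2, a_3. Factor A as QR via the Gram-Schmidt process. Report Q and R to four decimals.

a_1 = (-3, -2, 3, -3); ‖a_1‖ = 5.5678, so q_1 = (-0.5388, -0.3592, 0.5388, -0.5388).
q_1·a_2 = (-0.5388)·0 + (-0.3592)·2 + 0.5388·(-3) + (-0.5388)·1 = -2.8737.
u_2 = a_2 + 2.8737·q_1 = (-1.5484, 0.9677, -1.4516, -0.5484).
‖u_2‖ = 2.3962, so q_2 = (-0.6462, 0.4039, -0.6058, -0.2289).
q_1·a_3 = (-0.5388)·(-1) + (-0.3592)·0 + 0.5388·2 + (-0.5388)·1 = 1.0776; q_2·a_3 = (-0.6462)·(-1) + 0.4039·0 + (-0.6058)·2 + (-0.2289)·1 = -0.7943.
u_3 = a_3 − 1.0776·q_1 + 0.7943·q_2 = (-0.9326, 0.7079, 0.9382, 1.3989).
‖u_3‖ = 2.0513, so q_3 = (-0.4546, 0.3451, 0.4574, 0.6819).

Q = [[-0.5388, -0.6462, -0.4546], [-0.3592, 0.4039, 0.3451], [0.5388, -0.6058, 0.4574], [-0.5388, -0.2289, 0.6819]], R = [[5.5678, -2.8737, 1.0776], [0.0000, 2.3962, -0.7943], [0.0000, 0.0000, 2.0513]]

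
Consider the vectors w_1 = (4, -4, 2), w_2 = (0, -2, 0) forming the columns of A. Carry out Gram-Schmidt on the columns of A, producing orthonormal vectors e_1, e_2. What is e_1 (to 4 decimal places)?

w_1 = (4, -4, 2); ‖w_1‖ = 6.0000, so e_1 = (0.6667, -0.6667, 0.3333).

e_1 = (0.6667, -0.6667, 0.3333)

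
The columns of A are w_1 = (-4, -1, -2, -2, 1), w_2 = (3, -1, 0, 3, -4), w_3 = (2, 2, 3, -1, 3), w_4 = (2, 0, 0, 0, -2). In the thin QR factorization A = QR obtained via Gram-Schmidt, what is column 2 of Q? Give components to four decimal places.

w_1 = (-4, -1, -2, -2, 1); ‖w_1‖ = 5.0990, so q_1 = (-0.7845, -0.1961, -0.3922, -0.3922, 0.1961).
q_1·w_2 = (-0.7845)·3 + (-0.1961)·(-1) + (-0.3922)·0 + (-0.3922)·3 + 0.1961·(-4) = -4.1184.
u_2 = w_2 + 4.1184·q_1 = (-0.2308, -1.8077, -1.6154, 1.3846, -3.1923).
‖u_2‖ = 4.2472, so q_2 = (-0.0543, -0.4256, -0.3803, 0.3260, -0.7516).

q_2 = (-0.0543, -0.4256, -0.3803, 0.3260, -0.7516)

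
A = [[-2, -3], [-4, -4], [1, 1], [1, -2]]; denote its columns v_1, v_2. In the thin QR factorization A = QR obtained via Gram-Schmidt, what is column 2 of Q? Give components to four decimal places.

q_2 = (-0.3458, -0.0576, 0.0144, -0.9364)

v_1 = (-2, -4, 1, 1); ‖v_1‖ = 4.6904, so q_1 = (-0.4264, -0.8528, 0.2132, 0.2132).
q_1·v_2 = (-0.4264)·(-3) + (-0.8528)·(-4) + 0.2132·1 + 0.2132·(-2) = 4.4772.
u_2 = v_2 − 4.4772·q_1 = (-1.0909, -0.1818, 0.0455, -2.9545).
‖u_2‖ = 3.1551, so q_2 = (-0.3458, -0.0576, 0.0144, -0.9364).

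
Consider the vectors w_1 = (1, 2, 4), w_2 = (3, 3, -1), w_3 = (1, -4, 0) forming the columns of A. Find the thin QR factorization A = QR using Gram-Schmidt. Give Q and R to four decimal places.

w_1 = (1, 2, 4); ‖w_1‖ = 4.5826, so e_1 = (0.2182, 0.4364, 0.8729).
e_1·w_2 = 0.2182·3 + 0.4364·3 + 0.8729·(-1) = 1.0911.
u_2 = w_2 − 1.0911·e_1 = (2.7619, 2.5238, -1.9524).
‖u_2‖ = 4.2201, so e_2 = (0.6545, 0.5980, -0.4626).
e_1·w_3 = 0.2182·1 + 0.4364·(-4) + 0.8729·0 = -1.5275; e_2·w_3 = 0.6545·1 + 0.5980·(-4) + (-0.4626)·0 = -1.7377.
u_3 = w_3 + 1.5275·e_1 + 1.7377·e_2 = (2.4706, -2.2941, 0.5294).
‖u_3‖ = 3.4128, so e_3 = (0.7239, -0.6722, 0.1551).

Q = [[0.2182, 0.6545, 0.7239], [0.4364, 0.5980, -0.6722], [0.8729, -0.4626, 0.1551]], R = [[4.5826, 1.0911, -1.5275], [0.0000, 4.2201, -1.7377], [0.0000, 0.0000, 3.4128]]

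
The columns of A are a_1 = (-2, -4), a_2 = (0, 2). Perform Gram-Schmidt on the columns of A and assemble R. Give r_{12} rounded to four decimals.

a_1 = (-2, -4); ‖a_1‖ = 4.4721, so q_1 = (-0.4472, -0.8944).
r_{12} = q_1·a_2 = -1.7889.

r_{12} = -1.7889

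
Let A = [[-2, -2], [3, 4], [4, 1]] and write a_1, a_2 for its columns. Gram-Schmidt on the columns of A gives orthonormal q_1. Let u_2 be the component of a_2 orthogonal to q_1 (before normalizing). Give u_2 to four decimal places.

a_1 = (-2, 3, 4); ‖a_1‖ = 5.3852, so q_1 = (-0.3714, 0.5571, 0.7428).
q_1·a_2 = (-0.3714)·(-2) + 0.5571·4 + 0.7428·1 = 3.7139.
u_2 = a_2 − 3.7139·q_1 = (-0.6207, 1.9310, -1.7586).

u_2 = (-0.6207, 1.9310, -1.7586)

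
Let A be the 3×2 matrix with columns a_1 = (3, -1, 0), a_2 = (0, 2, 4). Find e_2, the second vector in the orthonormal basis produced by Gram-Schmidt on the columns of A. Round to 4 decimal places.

e_2 = (0.1355, 0.4066, 0.9035)

e_1 = a_1/‖a_1‖ = (3, -1, 0)/3.1623 = (0.9487, -0.3162, 0.0000).
r_{12} = e_1·a_2 = -0.6325.
u_2 = a_2 + 0.6325·e_1 = (0.6000, 1.8000, 4.0000).
‖u_2‖ = 4.4272, so e_2 = (0.1355, 0.4066, 0.9035).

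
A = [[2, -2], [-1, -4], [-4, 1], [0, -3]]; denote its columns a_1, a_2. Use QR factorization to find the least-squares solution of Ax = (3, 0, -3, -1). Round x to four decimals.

x = (0.8404, -0.0879)

e_1 = a_1/‖a_1‖ = (2, -1, -4, 0)/4.5826 = (0.4364, -0.2182, -0.8729, 0.0000).
r_{12} = e_1·a_2 = -0.8729.
u_2 = a_2 + 0.8729·e_1 = (-1.6190, -4.1905, 0.2381, -3.0000).
‖u_2‖ = 5.4072, so e_2 = (-0.2994, -0.7750, 0.0440, -0.5548).
Qᵀb = (3.9279, -0.4756).
Back-substitute: x_2 = -0.4756/5.4072 = -0.0879.
x_1 = (3.9279 + 0.8729·(-0.0879))/4.5826 = 0.8404.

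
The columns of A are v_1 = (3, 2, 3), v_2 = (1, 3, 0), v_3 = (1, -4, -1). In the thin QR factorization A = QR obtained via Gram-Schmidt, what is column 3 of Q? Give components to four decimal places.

e_3 = (0.7634, -0.2545, -0.5937)

e_1 = v_1/‖v_1‖ = (3, 2, 3)/4.6904 = (0.6396, 0.4264, 0.6396).
r_{12} = e_1·v_2 = 1.9188.
u_2 = v_2 − 1.9188·e_1 = (-0.2273, 2.1818, -1.2273).
‖u_2‖ = 2.5136, so e_2 = (-0.0904, 0.8680, -0.4883).
r_{13} = e_1·v_3 = -1.7056; r_{23} = e_2·v_3 = -3.0742.
u_3 = v_3 + 1.7056·e_1 + 3.0742·e_2 = (1.8129, -0.6043, -1.4101).
‖u_3‖ = 2.3749, so e_3 = (0.7634, -0.2545, -0.5937).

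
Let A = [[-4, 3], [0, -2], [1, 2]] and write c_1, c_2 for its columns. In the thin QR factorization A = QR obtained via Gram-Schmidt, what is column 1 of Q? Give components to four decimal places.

e_1 = (-0.9701, 0.0000, 0.2425)

e_1 = c_1/‖c_1‖ = (-4, 0, 1)/4.1231 = (-0.9701, 0.0000, 0.2425).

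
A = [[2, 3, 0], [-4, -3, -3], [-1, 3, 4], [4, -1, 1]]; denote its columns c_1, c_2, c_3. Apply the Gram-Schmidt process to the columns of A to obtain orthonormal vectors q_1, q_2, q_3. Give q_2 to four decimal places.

q_2 = (0.4837, -0.3641, 0.6631, -0.4402)

q_1 = c_1/‖c_1‖ = (2, -4, -1, 4)/6.0828 = (0.3288, -0.6576, -0.1644, 0.6576).
r_{12} = q_1·c_2 = 1.8084.
u_2 = c_2 − 1.8084·q_1 = (2.4054, -1.8108, 3.2973, -2.1892).
‖u_2‖ = 4.9729, so q_2 = (0.4837, -0.3641, 0.6631, -0.4402).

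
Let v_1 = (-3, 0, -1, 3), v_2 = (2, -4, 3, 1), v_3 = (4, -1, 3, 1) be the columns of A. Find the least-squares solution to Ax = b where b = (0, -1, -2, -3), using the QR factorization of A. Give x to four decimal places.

x = (-0.8835, 0.4022, -1.0167)

v_1 = (-3, 0, -1, 3); ‖v_1‖ = 4.3589, so q_1 = (-0.6882, 0.0000, -0.2294, 0.6882).
q_1·v_2 = (-0.6882)·2 + 0.0000·(-4) + (-0.2294)·3 + 0.6882·1 = -1.3765.
u_2 = v_2 + 1.3765·q_1 = (1.0526, -4.0000, 2.6842, 1.9474).
‖u_2‖ = 5.3014, so q_2 = (0.1986, -0.7545, 0.5063, 0.3673).
q_1·v_3 = (-0.6882)·4 + 0.0000·(-1) + (-0.2294)·3 + 0.6882·1 = -2.7530; q_2·v_3 = 0.1986·4 + (-0.7545)·(-1) + 0.5063·3 + 0.3673·1 = 3.4350.
u_3 = v_3 + 2.7530·q_1 − 3.4350·q_2 = (1.4232, 1.5918, 0.6292, 1.6330).
‖u_3‖ = 2.7607, so q_3 = (0.5155, 0.5766, 0.2279, 0.5915).
Qᵀb = (-1.6059, -1.3601, -2.8069).
Back-substitute: x_3 = -2.8069/2.7607 = -1.0167.
x_2 = (-1.3601 − 3.4350·(-1.0167))/5.3014 = 0.4022.
x_1 = (-1.6059 + 1.3765·0.4022 + 2.7530·(-1.0167))/4.3589 = -0.8835.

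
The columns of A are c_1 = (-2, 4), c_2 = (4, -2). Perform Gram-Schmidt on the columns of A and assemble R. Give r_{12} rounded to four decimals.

r_{12} = -3.5777

c_1 = (-2, 4); ‖c_1‖ = 4.4721, so e_1 = (-0.4472, 0.8944).
r_{12} = e_1·c_2 = -3.5777.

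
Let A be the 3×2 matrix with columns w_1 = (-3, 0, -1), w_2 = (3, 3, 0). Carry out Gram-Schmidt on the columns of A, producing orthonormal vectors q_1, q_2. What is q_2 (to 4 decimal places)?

q_2 = (0.0953, 0.9535, -0.2860)

w_1 = (-3, 0, -1); ‖w_1‖ = 3.1623, so q_1 = (-0.9487, 0.0000, -0.3162).
q_1·w_2 = (-0.9487)·3 + 0.0000·3 + (-0.3162)·0 = -2.8460.
u_2 = w_2 + 2.8460·q_1 = (0.3000, 3.0000, -0.9000).
‖u_2‖ = 3.1464, so q_2 = (0.0953, 0.9535, -0.2860).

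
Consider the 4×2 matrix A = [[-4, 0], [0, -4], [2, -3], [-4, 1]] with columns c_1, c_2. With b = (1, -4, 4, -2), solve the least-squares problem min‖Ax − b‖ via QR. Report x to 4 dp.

x = (0.3971, 0.2297)

c_1 = (-4, 0, 2, -4); ‖c_1‖ = 6.0000, so q_1 = (-0.6667, 0.0000, 0.3333, -0.6667).
q_1·c_2 = (-0.6667)·0 + 0.0000·(-4) + 0.3333·(-3) + (-0.6667)·1 = -1.6667.
u_2 = c_2 + 1.6667·q_1 = (-1.1111, -4.0000, -2.4444, -0.1111).
‖u_2‖ = 4.8189, so q_2 = (-0.2306, -0.8301, -0.5073, -0.0231).
Qᵀb = (2.0000, 1.1067).
Back-substitute: x_2 = 1.1067/4.8189 = 0.2297.
x_1 = (2.0000 + 1.6667·0.2297)/6.0000 = 0.3971.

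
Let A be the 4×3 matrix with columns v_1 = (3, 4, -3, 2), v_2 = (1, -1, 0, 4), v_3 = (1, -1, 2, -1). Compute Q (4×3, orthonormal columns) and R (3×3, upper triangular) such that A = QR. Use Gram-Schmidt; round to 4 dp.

q_1 = v_1/‖v_1‖ = (3, 4, -3, 2)/6.1644 = (0.4867, 0.6489, -0.4867, 0.3244).
r_{12} = q_1·v_2 = 1.1355.
u_2 = v_2 − 1.1355·q_1 = (0.4474, -1.7368, 0.5526, 3.6316).
‖u_2‖ = 4.0879, so q_2 = (0.1094, -0.4249, 0.1352, 0.8884).
r_{13} = q_1·v_3 = -1.4600; r_{23} = q_2·v_3 = -0.0837.
u_3 = v_3 + 1.4600·q_1 + 0.0837·q_2 = (1.7197, -0.0882, 1.3008, -0.4520).
‖u_3‖ = 2.2049, so q_3 = (0.7800, -0.0400, 0.5900, -0.2050).

Q = [[0.4867, 0.1094, 0.7800], [0.6489, -0.4249, -0.0400], [-0.4867, 0.1352, 0.5900], [0.3244, 0.8884, -0.2050]], R = [[6.1644, 1.1355, -1.4600], [0.0000, 4.0879, -0.0837], [0.0000, 0.0000, 2.2049]]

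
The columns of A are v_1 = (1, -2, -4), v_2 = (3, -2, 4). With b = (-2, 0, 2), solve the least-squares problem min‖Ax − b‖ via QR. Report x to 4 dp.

x = (-0.5152, -0.0909)

v_1 = (1, -2, -4); ‖v_1‖ = 4.5826, so e_1 = (0.2182, -0.4364, -0.8729).
e_1·v_2 = 0.2182·3 + (-0.4364)·(-2) + (-0.8729)·4 = -1.9640.
u_2 = v_2 + 1.9640·e_1 = (3.4286, -2.8571, 2.2857).
‖u_2‖ = 5.0143, so e_2 = (0.6838, -0.5698, 0.4558).
Qᵀb = (-2.1822, -0.4558).
Back-substitute: x_2 = -0.4558/5.0143 = -0.0909.
x_1 = (-2.1822 + 1.9640·(-0.0909))/4.5826 = -0.5152.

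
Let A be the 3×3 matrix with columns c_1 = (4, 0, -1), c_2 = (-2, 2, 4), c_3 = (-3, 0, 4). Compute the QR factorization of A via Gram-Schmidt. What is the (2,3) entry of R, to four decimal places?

r_{23} = 2.7167

c_1 = (4, 0, -1); ‖c_1‖ = 4.1231, so e_1 = (0.9701, 0.0000, -0.2425).
e_1·c_2 = 0.9701·(-2) + 0.0000·2 + (-0.2425)·4 = -2.9104.
u_2 = c_2 + 2.9104·e_1 = (0.8235, 2.0000, 3.2941).
‖u_2‖ = 3.9407, so e_2 = (0.2090, 0.5075, 0.8359).
r_{23} = e_2·c_3 = 2.7167.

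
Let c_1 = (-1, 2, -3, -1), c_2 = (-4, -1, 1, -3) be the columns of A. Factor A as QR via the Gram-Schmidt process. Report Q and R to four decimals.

Q = [[-0.2582, -0.7478], [0.5164, -0.2450], [-0.7746, 0.2708], [-0.2582, -0.5544]], R = [[3.8730, 0.5164], [0.0000, 5.1704]]

q_1 = c_1/‖c_1‖ = (-1, 2, -3, -1)/3.8730 = (-0.2582, 0.5164, -0.7746, -0.2582).
r_{12} = q_1·c_2 = 0.5164.
u_2 = c_2 − 0.5164·q_1 = (-3.8667, -1.2667, 1.4000, -2.8667).
‖u_2‖ = 5.1704, so q_2 = (-0.7478, -0.2450, 0.2708, -0.5544).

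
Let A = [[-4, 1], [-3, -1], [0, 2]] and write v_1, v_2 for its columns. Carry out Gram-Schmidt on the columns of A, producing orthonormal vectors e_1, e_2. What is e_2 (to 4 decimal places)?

e_2 = (0.3441, -0.4588, 0.8192)

e_1 = v_1/‖v_1‖ = (-4, -3, 0)/5.0000 = (-0.8000, -0.6000, 0.0000).
r_{12} = e_1·v_2 = -0.2000.
u_2 = v_2 + 0.2000·e_1 = (0.8400, -1.1200, 2.0000).
‖u_2‖ = 2.4413, so e_2 = (0.3441, -0.4588, 0.8192).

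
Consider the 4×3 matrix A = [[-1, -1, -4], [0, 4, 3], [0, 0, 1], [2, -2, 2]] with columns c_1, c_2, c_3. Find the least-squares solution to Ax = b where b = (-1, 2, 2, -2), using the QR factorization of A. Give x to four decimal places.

q_1 = c_1/‖c_1‖ = (-1, 0, 0, 2)/2.2361 = (-0.4472, 0.0000, 0.0000, 0.8944).
r_{12} = q_1·c_2 = -1.3416.
u_2 = c_2 + 1.3416·q_1 = (-1.6000, 4.0000, 0.0000, -0.8000).
‖u_2‖ = 4.3818, so q_2 = (-0.3651, 0.9129, 0.0000, -0.1826).
r_{13} = q_1·c_3 = 3.5777; r_{23} = q_2·c_3 = 3.8341.
u_3 = c_3 − 3.5777·q_1 − 3.8341·q_2 = (-1.0000, -0.5000, 1.0000, -0.5000).
‖u_3‖ = 1.5811, so q_3 = (-0.6325, -0.3162, 0.6325, -0.3162).
Qᵀb = (-1.3416, 2.5560, 1.8974).
Back-substitute: x_3 = 1.8974/1.5811 = 1.2000.
x_2 = (2.5560 − 3.8341·1.2000)/4.3818 = -0.4667.
x_1 = (-1.3416 + 1.3416·(-0.4667) − 3.5777·1.2000)/2.2361 = -2.8000.

x = (-2.8000, -0.4667, 1.2000)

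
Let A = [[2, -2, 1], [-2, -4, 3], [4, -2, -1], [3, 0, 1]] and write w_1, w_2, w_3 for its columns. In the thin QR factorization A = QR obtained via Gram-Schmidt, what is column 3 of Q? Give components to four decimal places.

q_3 = (0.1704, 0.1996, -0.5696, 0.7789)

q_1 = w_1/‖w_1‖ = (2, -2, 4, 3)/5.7446 = (0.3482, -0.3482, 0.6963, 0.5222).
r_{12} = q_1·w_2 = -0.6963.
u_2 = w_2 + 0.6963·q_1 = (-1.7576, -4.2424, -1.5152, 0.3636).
‖u_2‖ = 4.8492, so q_2 = (-0.3624, -0.8749, -0.3125, 0.0750).
r_{13} = q_1·w_3 = -0.8704; r_{23} = q_2·w_3 = -2.5996.
u_3 = w_3 + 0.8704·q_1 + 2.5996·q_2 = (0.3608, 0.4227, -1.2062, 1.6495).
‖u_3‖ = 2.1177, so q_3 = (0.1704, 0.1996, -0.5696, 0.7789).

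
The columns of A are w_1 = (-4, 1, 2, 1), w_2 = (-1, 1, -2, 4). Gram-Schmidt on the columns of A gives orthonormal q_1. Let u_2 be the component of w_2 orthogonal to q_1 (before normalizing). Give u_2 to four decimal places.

u_2 = (-0.0909, 0.7727, -2.4545, 3.7727)

q_1 = w_1/‖w_1‖ = (-4, 1, 2, 1)/4.6904 = (-0.8528, 0.2132, 0.4264, 0.2132).
r_{12} = q_1·w_2 = 1.0660.
u_2 = w_2 − 1.0660·q_1 = (-0.0909, 0.7727, -2.4545, 3.7727).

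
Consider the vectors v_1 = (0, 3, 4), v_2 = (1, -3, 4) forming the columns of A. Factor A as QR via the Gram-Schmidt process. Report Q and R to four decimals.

v_1 = (0, 3, 4); ‖v_1‖ = 5.0000, so e_1 = (0.0000, 0.6000, 0.8000).
e_1·v_2 = 0.0000·1 + 0.6000·(-3) + 0.8000·4 = 1.4000.
u_2 = v_2 − 1.4000·e_1 = (1.0000, -3.8400, 2.8800).
‖u_2‖ = 4.9031, so e_2 = (0.2040, -0.7832, 0.5874).

Q = [[0.0000, 0.2040], [0.6000, -0.7832], [0.8000, 0.5874]], R = [[5.0000, 1.4000], [0.0000, 4.9031]]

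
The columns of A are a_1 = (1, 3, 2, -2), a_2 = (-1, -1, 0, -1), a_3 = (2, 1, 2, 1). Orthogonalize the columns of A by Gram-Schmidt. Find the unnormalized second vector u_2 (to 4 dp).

e_1 = a_1/‖a_1‖ = (1, 3, 2, -2)/4.2426 = (0.2357, 0.7071, 0.4714, -0.4714).
r_{12} = e_1·a_2 = -0.4714.
u_2 = a_2 + 0.4714·e_1 = (-0.8889, -0.6667, 0.2222, -1.2222).

u_2 = (-0.8889, -0.6667, 0.2222, -1.2222)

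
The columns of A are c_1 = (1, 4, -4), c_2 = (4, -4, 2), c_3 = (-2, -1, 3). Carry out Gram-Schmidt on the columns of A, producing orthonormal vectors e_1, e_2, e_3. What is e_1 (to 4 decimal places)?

e_1 = (0.1741, 0.6963, -0.6963)

e_1 = c_1/‖c_1‖ = (1, 4, -4)/5.7446 = (0.1741, 0.6963, -0.6963).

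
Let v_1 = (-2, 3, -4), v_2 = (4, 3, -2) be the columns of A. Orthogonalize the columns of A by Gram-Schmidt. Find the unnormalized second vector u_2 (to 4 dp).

v_1 = (-2, 3, -4); ‖v_1‖ = 5.3852, so q_1 = (-0.3714, 0.5571, -0.7428).
q_1·v_2 = (-0.3714)·4 + 0.5571·3 + (-0.7428)·(-2) = 1.6713.
u_2 = v_2 − 1.6713·q_1 = (4.6207, 2.0690, -0.7586).

u_2 = (4.6207, 2.0690, -0.7586)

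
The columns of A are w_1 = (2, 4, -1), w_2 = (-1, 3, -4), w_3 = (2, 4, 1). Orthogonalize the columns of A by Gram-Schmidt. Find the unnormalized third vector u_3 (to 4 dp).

u_3 = (-0.7429, 0.5143, 0.5714)

w_1 = (2, 4, -1); ‖w_1‖ = 4.5826, so q_1 = (0.4364, 0.8729, -0.2182).
q_1·w_2 = 0.4364·(-1) + 0.8729·3 + (-0.2182)·(-4) = 3.0551.
u_2 = w_2 − 3.0551·q_1 = (-2.3333, 0.3333, -3.3333).
‖u_2‖ = 4.0825, so q_2 = (-0.5715, 0.0816, -0.8165).
q_1·w_3 = 0.4364·2 + 0.8729·4 + (-0.2182)·1 = 4.1461; q_2·w_3 = (-0.5715)·2 + 0.0816·4 + (-0.8165)·1 = -1.6330.
u_3 = w_3 − 4.1461·q_1 + 1.6330·q_2 = (-0.7429, 0.5143, 0.5714).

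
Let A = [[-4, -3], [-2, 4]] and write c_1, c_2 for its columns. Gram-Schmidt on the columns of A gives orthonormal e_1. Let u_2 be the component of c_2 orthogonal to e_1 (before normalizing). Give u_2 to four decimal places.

e_1 = c_1/‖c_1‖ = (-4, -2)/4.4721 = (-0.8944, -0.4472).
r_{12} = e_1·c_2 = 0.8944.
u_2 = c_2 − 0.8944·e_1 = (-2.2000, 4.4000).

u_2 = (-2.2000, 4.4000)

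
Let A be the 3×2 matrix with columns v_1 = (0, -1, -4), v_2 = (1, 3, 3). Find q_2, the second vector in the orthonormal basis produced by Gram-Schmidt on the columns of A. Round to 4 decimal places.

q_2 = (0.4165, 0.8820, -0.2205)

v_1 = (0, -1, -4); ‖v_1‖ = 4.1231, so q_1 = (0.0000, -0.2425, -0.9701).
q_1·v_2 = 0.0000·1 + (-0.2425)·3 + (-0.9701)·3 = -3.6380.
u_2 = v_2 + 3.6380·q_1 = (1.0000, 2.1176, -0.5294).
‖u_2‖ = 2.4010, so q_2 = (0.4165, 0.8820, -0.2205).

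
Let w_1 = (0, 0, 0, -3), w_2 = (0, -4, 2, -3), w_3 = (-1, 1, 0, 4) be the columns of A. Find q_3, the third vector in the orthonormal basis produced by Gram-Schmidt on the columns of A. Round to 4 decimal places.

q_3 = (-0.9129, 0.1826, 0.3651, 0.0000)

w_1 = (0, 0, 0, -3); ‖w_1‖ = 3.0000, so q_1 = (0.0000, 0.0000, 0.0000, -1.0000).
q_1·w_2 = 0.0000·0 + 0.0000·(-4) + 0.0000·2 + (-1.0000)·(-3) = 3.0000.
u_2 = w_2 − 3.0000·q_1 = (0.0000, -4.0000, 2.0000, 0.0000).
‖u_2‖ = 4.4721, so q_2 = (0.0000, -0.8944, 0.4472, 0.0000).
q_1·w_3 = 0.0000·(-1) + 0.0000·1 + 0.0000·0 + (-1.0000)·4 = -4.0000; q_2·w_3 = 0.0000·(-1) + (-0.8944)·1 + 0.4472·0 + 0.0000·4 = -0.8944.
u_3 = w_3 + 4.0000·q_1 + 0.8944·q_2 = (-1.0000, 0.2000, 0.4000, 0.0000).
‖u_3‖ = 1.0954, so q_3 = (-0.9129, 0.1826, 0.3651, 0.0000).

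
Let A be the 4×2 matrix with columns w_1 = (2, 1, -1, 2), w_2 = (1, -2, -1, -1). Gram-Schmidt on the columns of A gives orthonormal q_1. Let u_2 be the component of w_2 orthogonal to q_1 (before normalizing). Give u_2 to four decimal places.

u_2 = (1.2000, -1.9000, -1.1000, -0.8000)

q_1 = w_1/‖w_1‖ = (2, 1, -1, 2)/3.1623 = (0.6325, 0.3162, -0.3162, 0.6325).
r_{12} = q_1·w_2 = -0.3162.
u_2 = w_2 + 0.3162·q_1 = (1.2000, -1.9000, -1.1000, -0.8000).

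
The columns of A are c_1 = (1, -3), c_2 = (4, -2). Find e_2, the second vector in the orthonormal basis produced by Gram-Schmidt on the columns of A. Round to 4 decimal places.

e_2 = (0.9487, 0.3162)

c_1 = (1, -3); ‖c_1‖ = 3.1623, so e_1 = (0.3162, -0.9487).
e_1·c_2 = 0.3162·4 + (-0.9487)·(-2) = 3.1623.
u_2 = c_2 − 3.1623·e_1 = (3.0000, 1.0000).
‖u_2‖ = 3.1623, so e_2 = (0.9487, 0.3162).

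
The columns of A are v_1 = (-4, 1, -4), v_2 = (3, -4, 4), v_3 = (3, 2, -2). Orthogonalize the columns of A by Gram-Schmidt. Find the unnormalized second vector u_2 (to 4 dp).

q_1 = v_1/‖v_1‖ = (-4, 1, -4)/5.7446 = (-0.6963, 0.1741, -0.6963).
r_{12} = q_1·v_2 = -5.5705.
u_2 = v_2 + 5.5705·q_1 = (-0.8788, -3.0303, 0.1212).

u_2 = (-0.8788, -3.0303, 0.1212)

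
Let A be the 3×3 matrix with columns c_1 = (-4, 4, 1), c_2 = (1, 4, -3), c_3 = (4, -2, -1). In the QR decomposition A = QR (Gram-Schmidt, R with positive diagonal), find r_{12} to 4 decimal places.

c_1 = (-4, 4, 1); ‖c_1‖ = 5.7446, so e_1 = (-0.6963, 0.6963, 0.1741).
r_{12} = e_1·c_2 = 1.5667.

r_{12} = 1.5667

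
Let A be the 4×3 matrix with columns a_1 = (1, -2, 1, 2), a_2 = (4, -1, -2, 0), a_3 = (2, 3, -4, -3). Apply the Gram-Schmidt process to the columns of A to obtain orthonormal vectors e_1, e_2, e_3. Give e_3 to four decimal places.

e_3 = (-0.0685, 0.5203, -0.3970, 0.7530)

a_1 = (1, -2, 1, 2); ‖a_1‖ = 3.1623, so e_1 = (0.3162, -0.6325, 0.3162, 0.6325).
e_1·a_2 = 0.3162·4 + (-0.6325)·(-1) + 0.3162·(-2) + 0.6325·0 = 1.2649.
u_2 = a_2 − 1.2649·e_1 = (3.6000, -0.2000, -2.4000, -0.8000).
‖u_2‖ = 4.4045, so e_2 = (0.8173, -0.0454, -0.5449, -0.1816).
e_1·a_3 = 0.3162·2 + (-0.6325)·3 + 0.3162·(-4) + 0.6325·(-3) = -4.4272; e_2·a_3 = 0.8173·2 + (-0.0454)·3 + (-0.5449)·(-4) + (-0.1816)·(-3) = 4.2229.
u_3 = a_3 + 4.4272·e_1 − 4.2229·e_2 = (-0.0515, 0.3918, -0.2990, 0.5670).
‖u_3‖ = 0.7530, so e_3 = (-0.0685, 0.5203, -0.3970, 0.7530).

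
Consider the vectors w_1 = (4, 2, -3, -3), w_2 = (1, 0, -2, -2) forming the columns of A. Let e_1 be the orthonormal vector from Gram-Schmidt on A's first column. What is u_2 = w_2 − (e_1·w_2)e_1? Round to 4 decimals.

w_1 = (4, 2, -3, -3); ‖w_1‖ = 6.1644, so e_1 = (0.6489, 0.3244, -0.4867, -0.4867).
e_1·w_2 = 0.6489·1 + 0.3244·0 + (-0.4867)·(-2) + (-0.4867)·(-2) = 2.5955.
u_2 = w_2 − 2.5955·e_1 = (-0.6842, -0.8421, -0.7368, -0.7368).

u_2 = (-0.6842, -0.8421, -0.7368, -0.7368)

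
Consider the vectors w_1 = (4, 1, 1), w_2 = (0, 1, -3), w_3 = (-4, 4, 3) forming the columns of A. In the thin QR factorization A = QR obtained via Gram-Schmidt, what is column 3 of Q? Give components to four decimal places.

w_1 = (4, 1, 1); ‖w_1‖ = 4.2426, so e_1 = (0.9428, 0.2357, 0.2357).
e_1·w_2 = 0.9428·0 + 0.2357·1 + 0.2357·(-3) = -0.4714.
u_2 = w_2 + 0.4714·e_1 = (0.4444, 1.1111, -2.8889).
‖u_2‖ = 3.1269, so e_2 = (0.1421, 0.3553, -0.9239).
e_1·w_3 = 0.9428·(-4) + 0.2357·4 + 0.2357·3 = -2.1213; e_2·w_3 = 0.1421·(-4) + 0.3553·4 + (-0.9239)·3 = -1.9188.
u_3 = w_3 + 2.1213·e_1 + 1.9188·e_2 = (-1.7273, 5.1818, 1.7273).
‖u_3‖ = 5.7287, so e_3 = (-0.3015, 0.9045, 0.3015).

e_3 = (-0.3015, 0.9045, 0.3015)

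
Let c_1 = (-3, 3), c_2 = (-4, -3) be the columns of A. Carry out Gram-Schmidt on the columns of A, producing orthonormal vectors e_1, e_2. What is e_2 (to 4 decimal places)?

e_1 = c_1/‖c_1‖ = (-3, 3)/4.2426 = (-0.7071, 0.7071).
r_{12} = e_1·c_2 = 0.7071.
u_2 = c_2 − 0.7071·e_1 = (-3.5000, -3.5000).
‖u_2‖ = 4.9497, so e_2 = (-0.7071, -0.7071).

e_2 = (-0.7071, -0.7071)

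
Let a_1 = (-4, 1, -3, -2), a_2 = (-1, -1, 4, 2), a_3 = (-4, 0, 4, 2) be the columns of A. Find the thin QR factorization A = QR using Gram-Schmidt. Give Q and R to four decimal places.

a_1 = (-4, 1, -3, -2); ‖a_1‖ = 5.4772, so q_1 = (-0.7303, 0.1826, -0.5477, -0.3651).
q_1·a_2 = (-0.7303)·(-1) + 0.1826·(-1) + (-0.5477)·4 + (-0.3651)·2 = -2.3735.
u_2 = a_2 + 2.3735·q_1 = (-2.7333, -0.5667, 2.7000, 1.1333).
‖u_2‖ = 4.0456, so q_2 = (-0.6756, -0.1401, 0.6674, 0.2801).
q_1·a_3 = (-0.7303)·(-4) + 0.1826·0 + (-0.5477)·4 + (-0.3651)·2 = 0.0000; q_2·a_3 = (-0.6756)·(-4) + (-0.1401)·0 + 0.6674·4 + 0.2801·2 = 5.9324.
u_3 = a_3 + 0.0000·q_1 − 5.9324·q_2 = (0.0081, 0.8310, 0.0407, 0.3381).
‖u_3‖ = 0.8981, so q_3 = (0.0091, 0.9253, 0.0454, 0.3765).

Q = [[-0.7303, -0.6756, 0.0091], [0.1826, -0.1401, 0.9253], [-0.5477, 0.6674, 0.0454], [-0.3651, 0.2801, 0.3765]], R = [[5.4772, -2.3735, 0.0000], [0.0000, 4.0456, 5.9324], [0.0000, 0.0000, 0.8981]]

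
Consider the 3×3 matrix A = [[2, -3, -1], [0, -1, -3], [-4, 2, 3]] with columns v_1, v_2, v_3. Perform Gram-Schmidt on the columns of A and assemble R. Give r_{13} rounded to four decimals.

r_{13} = -3.1305

e_1 = v_1/‖v_1‖ = (2, 0, -4)/4.4721 = (0.4472, 0.0000, -0.8944).
r_{13} = e_1·v_3 = -3.1305.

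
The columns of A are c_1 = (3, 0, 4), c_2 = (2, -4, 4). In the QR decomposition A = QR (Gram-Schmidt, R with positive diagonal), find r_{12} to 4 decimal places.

r_{12} = 4.4000

e_1 = c_1/‖c_1‖ = (3, 0, 4)/5.0000 = (0.6000, 0.0000, 0.8000).
r_{12} = e_1·c_2 = 4.4000.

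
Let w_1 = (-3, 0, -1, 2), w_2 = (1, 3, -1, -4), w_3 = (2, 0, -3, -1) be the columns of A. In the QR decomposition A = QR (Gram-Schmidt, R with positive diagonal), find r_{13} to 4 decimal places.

e_1 = w_1/‖w_1‖ = (-3, 0, -1, 2)/3.7417 = (-0.8018, 0.0000, -0.2673, 0.5345).
r_{13} = e_1·w_3 = -1.3363.

r_{13} = -1.3363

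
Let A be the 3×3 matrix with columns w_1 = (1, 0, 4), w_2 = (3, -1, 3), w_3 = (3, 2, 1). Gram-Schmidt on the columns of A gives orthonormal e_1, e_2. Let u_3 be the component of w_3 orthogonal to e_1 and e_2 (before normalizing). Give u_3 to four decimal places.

u_3 = (1.1837, 2.6633, -0.2959)

w_1 = (1, 0, 4); ‖w_1‖ = 4.1231, so e_1 = (0.2425, 0.0000, 0.9701).
e_1·w_2 = 0.2425·3 + 0.0000·(-1) + 0.9701·3 = 3.6380.
u_2 = w_2 − 3.6380·e_1 = (2.1176, -1.0000, -0.5294).
‖u_2‖ = 2.4010, so e_2 = (0.8820, -0.4165, -0.2205).
e_1·w_3 = 0.2425·3 + 0.0000·2 + 0.9701·1 = 1.6977; e_2·w_3 = 0.8820·3 + (-0.4165)·2 + (-0.2205)·1 = 1.5925.
u_3 = w_3 − 1.6977·e_1 − 1.5925·e_2 = (1.1837, 2.6633, -0.2959).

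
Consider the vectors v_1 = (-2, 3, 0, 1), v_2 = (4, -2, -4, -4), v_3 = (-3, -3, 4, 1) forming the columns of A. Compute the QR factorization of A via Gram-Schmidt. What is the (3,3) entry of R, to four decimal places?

v_1 = (-2, 3, 0, 1); ‖v_1‖ = 3.7417, so e_1 = (-0.5345, 0.8018, 0.0000, 0.2673).
e_1·v_2 = (-0.5345)·4 + 0.8018·(-2) + 0.0000·(-4) + 0.2673·(-4) = -4.8107.
u_2 = v_2 + 4.8107·e_1 = (1.4286, 1.8571, -4.0000, -2.7143).
‖u_2‖ = 5.3719, so e_2 = (0.2659, 0.3457, -0.7446, -0.5053).
e_1·v_3 = (-0.5345)·(-3) + 0.8018·(-3) + 0.0000·4 + 0.2673·1 = -0.5345; e_2·v_3 = 0.2659·(-3) + 0.3457·(-3) + (-0.7446)·4 + (-0.5053)·1 = -5.3187.
u_3 = v_3 + 0.5345·e_1 + 5.3187·e_2 = (-1.8713, -0.7327, 0.0396, -1.5446).
r_{33} = ‖u_3‖ = 2.5349.

r_{33} = 2.5349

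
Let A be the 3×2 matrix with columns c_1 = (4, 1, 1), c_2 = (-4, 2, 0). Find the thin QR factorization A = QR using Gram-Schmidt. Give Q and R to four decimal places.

Q = [[0.9428, -0.2945], [0.2357, 0.9203], [0.2357, 0.2577]], R = [[4.2426, -3.2998], [0.0000, 3.0185]]

c_1 = (4, 1, 1); ‖c_1‖ = 4.2426, so e_1 = (0.9428, 0.2357, 0.2357).
e_1·c_2 = 0.9428·(-4) + 0.2357·2 + 0.2357·0 = -3.2998.
u_2 = c_2 + 3.2998·e_1 = (-0.8889, 2.7778, 0.7778).
‖u_2‖ = 3.0185, so e_2 = (-0.2945, 0.9203, 0.2577).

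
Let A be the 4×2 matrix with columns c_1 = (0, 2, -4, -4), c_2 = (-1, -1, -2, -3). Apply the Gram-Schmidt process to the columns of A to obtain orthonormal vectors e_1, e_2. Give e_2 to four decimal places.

c_1 = (0, 2, -4, -4); ‖c_1‖ = 6.0000, so e_1 = (0.0000, 0.3333, -0.6667, -0.6667).
e_1·c_2 = 0.0000·(-1) + 0.3333·(-1) + (-0.6667)·(-2) + (-0.6667)·(-3) = 3.0000.
u_2 = c_2 − 3.0000·e_1 = (-1.0000, -2.0000, 0.0000, -1.0000).
‖u_2‖ = 2.4495, so e_2 = (-0.4082, -0.8165, 0.0000, -0.4082).

e_2 = (-0.4082, -0.8165, 0.0000, -0.4082)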